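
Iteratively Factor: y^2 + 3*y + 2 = (y + 1)*(y + 2)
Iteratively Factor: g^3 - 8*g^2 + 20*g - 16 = (g - 4)*(g^2 - 4*g + 4) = (g - 4)*(g - 2)*(g - 2)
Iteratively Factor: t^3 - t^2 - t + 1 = (t + 1)*(t^2 - 2*t + 1) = (t - 1)*(t + 1)*(t - 1)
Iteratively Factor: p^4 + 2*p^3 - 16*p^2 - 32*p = (p + 2)*(p^3 - 16*p) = p*(p + 2)*(p^2 - 16) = p*(p + 2)*(p + 4)*(p - 4)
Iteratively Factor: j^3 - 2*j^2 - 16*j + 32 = (j - 2)*(j^2 - 16) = (j - 4)*(j - 2)*(j + 4)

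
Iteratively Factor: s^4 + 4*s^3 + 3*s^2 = (s + 1)*(s^3 + 3*s^2) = (s + 1)*(s + 3)*(s^2) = s*(s + 1)*(s + 3)*(s)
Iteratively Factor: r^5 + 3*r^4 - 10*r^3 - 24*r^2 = (r - 3)*(r^4 + 6*r^3 + 8*r^2) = (r - 3)*(r + 4)*(r^3 + 2*r^2) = r*(r - 3)*(r + 4)*(r^2 + 2*r) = r^2*(r - 3)*(r + 4)*(r + 2)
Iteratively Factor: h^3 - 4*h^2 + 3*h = (h - 1)*(h^2 - 3*h) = h*(h - 1)*(h - 3)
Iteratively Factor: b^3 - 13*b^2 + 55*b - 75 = (b - 3)*(b^2 - 10*b + 25) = (b - 5)*(b - 3)*(b - 5)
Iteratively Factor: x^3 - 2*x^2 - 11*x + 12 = (x - 4)*(x^2 + 2*x - 3) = (x - 4)*(x + 3)*(x - 1)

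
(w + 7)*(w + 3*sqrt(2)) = w^2 + 3*sqrt(2)*w + 7*w + 21*sqrt(2)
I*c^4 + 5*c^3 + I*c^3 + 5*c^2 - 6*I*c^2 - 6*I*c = c*(c - 3*I)*(c - 2*I)*(I*c + I)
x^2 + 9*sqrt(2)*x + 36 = (x + 3*sqrt(2))*(x + 6*sqrt(2))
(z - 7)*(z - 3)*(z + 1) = z^3 - 9*z^2 + 11*z + 21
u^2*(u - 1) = u^3 - u^2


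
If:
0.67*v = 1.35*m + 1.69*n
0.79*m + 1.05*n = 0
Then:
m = 8.5376213592233*v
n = -6.42354368932039*v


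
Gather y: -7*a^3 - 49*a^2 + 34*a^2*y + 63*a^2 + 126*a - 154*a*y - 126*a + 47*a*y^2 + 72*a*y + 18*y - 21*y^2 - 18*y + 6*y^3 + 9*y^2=-7*a^3 + 14*a^2 + 6*y^3 + y^2*(47*a - 12) + y*(34*a^2 - 82*a)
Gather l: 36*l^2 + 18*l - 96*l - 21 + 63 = 36*l^2 - 78*l + 42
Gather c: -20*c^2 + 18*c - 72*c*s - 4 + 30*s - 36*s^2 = -20*c^2 + c*(18 - 72*s) - 36*s^2 + 30*s - 4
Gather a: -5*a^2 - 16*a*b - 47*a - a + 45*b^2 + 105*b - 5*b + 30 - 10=-5*a^2 + a*(-16*b - 48) + 45*b^2 + 100*b + 20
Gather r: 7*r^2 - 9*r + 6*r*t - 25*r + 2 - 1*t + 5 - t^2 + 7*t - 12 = 7*r^2 + r*(6*t - 34) - t^2 + 6*t - 5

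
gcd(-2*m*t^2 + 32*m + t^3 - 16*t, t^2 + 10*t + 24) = t + 4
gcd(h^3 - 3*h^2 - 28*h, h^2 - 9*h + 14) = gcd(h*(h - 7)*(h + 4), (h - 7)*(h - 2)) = h - 7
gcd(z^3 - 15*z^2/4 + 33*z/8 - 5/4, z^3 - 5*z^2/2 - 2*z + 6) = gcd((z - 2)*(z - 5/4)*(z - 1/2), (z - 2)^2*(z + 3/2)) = z - 2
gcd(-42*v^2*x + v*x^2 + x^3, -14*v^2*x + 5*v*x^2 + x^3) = 7*v*x + x^2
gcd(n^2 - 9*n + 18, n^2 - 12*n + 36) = n - 6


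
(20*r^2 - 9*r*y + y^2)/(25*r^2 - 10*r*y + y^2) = (-4*r + y)/(-5*r + y)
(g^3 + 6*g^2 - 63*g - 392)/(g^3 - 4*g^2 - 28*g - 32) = (g^2 + 14*g + 49)/(g^2 + 4*g + 4)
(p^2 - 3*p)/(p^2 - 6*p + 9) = p/(p - 3)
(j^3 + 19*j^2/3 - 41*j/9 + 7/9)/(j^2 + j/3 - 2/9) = (3*j^2 + 20*j - 7)/(3*j + 2)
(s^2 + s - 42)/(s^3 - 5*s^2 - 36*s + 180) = (s + 7)/(s^2 + s - 30)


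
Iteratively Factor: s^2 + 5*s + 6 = (s + 2)*(s + 3)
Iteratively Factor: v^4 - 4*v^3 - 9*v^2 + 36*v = (v - 3)*(v^3 - v^2 - 12*v) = v*(v - 3)*(v^2 - v - 12) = v*(v - 4)*(v - 3)*(v + 3)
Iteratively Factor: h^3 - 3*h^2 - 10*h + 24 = (h - 2)*(h^2 - h - 12) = (h - 4)*(h - 2)*(h + 3)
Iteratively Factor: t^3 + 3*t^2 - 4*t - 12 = (t + 3)*(t^2 - 4) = (t + 2)*(t + 3)*(t - 2)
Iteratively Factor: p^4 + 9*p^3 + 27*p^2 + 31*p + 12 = (p + 4)*(p^3 + 5*p^2 + 7*p + 3) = (p + 3)*(p + 4)*(p^2 + 2*p + 1) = (p + 1)*(p + 3)*(p + 4)*(p + 1)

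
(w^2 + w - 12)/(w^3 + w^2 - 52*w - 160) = (w - 3)/(w^2 - 3*w - 40)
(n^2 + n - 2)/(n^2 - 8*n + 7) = (n + 2)/(n - 7)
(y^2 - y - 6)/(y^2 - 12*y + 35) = (y^2 - y - 6)/(y^2 - 12*y + 35)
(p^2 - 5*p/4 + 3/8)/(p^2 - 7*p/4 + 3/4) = (p - 1/2)/(p - 1)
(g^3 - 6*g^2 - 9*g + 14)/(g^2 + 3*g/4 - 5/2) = 4*(g^2 - 8*g + 7)/(4*g - 5)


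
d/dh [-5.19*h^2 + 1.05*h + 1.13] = 1.05 - 10.38*h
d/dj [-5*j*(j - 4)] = 20 - 10*j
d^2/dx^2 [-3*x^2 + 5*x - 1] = -6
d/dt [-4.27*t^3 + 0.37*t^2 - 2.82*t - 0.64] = -12.81*t^2 + 0.74*t - 2.82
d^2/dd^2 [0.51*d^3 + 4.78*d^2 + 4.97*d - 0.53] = 3.06*d + 9.56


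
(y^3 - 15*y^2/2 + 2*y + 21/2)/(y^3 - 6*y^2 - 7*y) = (y - 3/2)/y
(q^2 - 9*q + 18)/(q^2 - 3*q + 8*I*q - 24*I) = (q - 6)/(q + 8*I)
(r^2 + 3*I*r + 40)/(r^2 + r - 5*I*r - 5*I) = (r + 8*I)/(r + 1)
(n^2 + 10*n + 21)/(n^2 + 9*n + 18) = (n + 7)/(n + 6)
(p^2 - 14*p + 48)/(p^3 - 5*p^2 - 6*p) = (p - 8)/(p*(p + 1))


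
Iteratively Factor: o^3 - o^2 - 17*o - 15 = (o + 1)*(o^2 - 2*o - 15) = (o - 5)*(o + 1)*(o + 3)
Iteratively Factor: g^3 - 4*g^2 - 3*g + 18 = (g - 3)*(g^2 - g - 6) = (g - 3)*(g + 2)*(g - 3)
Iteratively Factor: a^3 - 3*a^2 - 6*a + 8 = (a - 4)*(a^2 + a - 2) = (a - 4)*(a - 1)*(a + 2)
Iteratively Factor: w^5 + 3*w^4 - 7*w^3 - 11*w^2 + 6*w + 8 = (w - 2)*(w^4 + 5*w^3 + 3*w^2 - 5*w - 4) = (w - 2)*(w + 4)*(w^3 + w^2 - w - 1) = (w - 2)*(w + 1)*(w + 4)*(w^2 - 1) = (w - 2)*(w + 1)^2*(w + 4)*(w - 1)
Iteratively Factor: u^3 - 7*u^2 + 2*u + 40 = (u + 2)*(u^2 - 9*u + 20) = (u - 4)*(u + 2)*(u - 5)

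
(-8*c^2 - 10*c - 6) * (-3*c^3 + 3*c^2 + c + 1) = 24*c^5 + 6*c^4 - 20*c^3 - 36*c^2 - 16*c - 6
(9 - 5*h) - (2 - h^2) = h^2 - 5*h + 7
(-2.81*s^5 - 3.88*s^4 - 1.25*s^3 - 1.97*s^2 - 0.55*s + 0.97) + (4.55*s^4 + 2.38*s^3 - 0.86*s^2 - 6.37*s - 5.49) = -2.81*s^5 + 0.67*s^4 + 1.13*s^3 - 2.83*s^2 - 6.92*s - 4.52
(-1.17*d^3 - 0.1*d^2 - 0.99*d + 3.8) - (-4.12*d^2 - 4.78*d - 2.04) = -1.17*d^3 + 4.02*d^2 + 3.79*d + 5.84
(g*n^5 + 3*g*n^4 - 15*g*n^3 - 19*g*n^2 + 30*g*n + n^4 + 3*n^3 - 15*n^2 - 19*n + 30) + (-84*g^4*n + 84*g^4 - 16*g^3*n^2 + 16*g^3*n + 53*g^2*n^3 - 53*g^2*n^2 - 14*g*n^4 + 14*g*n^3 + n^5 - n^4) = -84*g^4*n + 84*g^4 - 16*g^3*n^2 + 16*g^3*n + 53*g^2*n^3 - 53*g^2*n^2 + g*n^5 - 11*g*n^4 - g*n^3 - 19*g*n^2 + 30*g*n + n^5 + 3*n^3 - 15*n^2 - 19*n + 30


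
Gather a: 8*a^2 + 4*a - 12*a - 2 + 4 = 8*a^2 - 8*a + 2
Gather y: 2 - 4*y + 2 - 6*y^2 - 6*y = -6*y^2 - 10*y + 4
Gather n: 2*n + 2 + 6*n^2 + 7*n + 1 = 6*n^2 + 9*n + 3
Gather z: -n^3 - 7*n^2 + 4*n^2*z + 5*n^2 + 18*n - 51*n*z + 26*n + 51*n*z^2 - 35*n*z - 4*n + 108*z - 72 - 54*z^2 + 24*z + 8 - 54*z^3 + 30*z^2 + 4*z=-n^3 - 2*n^2 + 40*n - 54*z^3 + z^2*(51*n - 24) + z*(4*n^2 - 86*n + 136) - 64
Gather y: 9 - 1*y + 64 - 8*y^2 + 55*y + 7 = -8*y^2 + 54*y + 80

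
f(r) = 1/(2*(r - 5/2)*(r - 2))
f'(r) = -1/(2*(r - 5/2)*(r - 2)^2) - 1/(2*(r - 5/2)^2*(r - 2))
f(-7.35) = 0.01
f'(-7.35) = 0.00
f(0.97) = 0.32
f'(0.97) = 0.52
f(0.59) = 0.19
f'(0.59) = 0.23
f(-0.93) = 0.05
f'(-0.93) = 0.03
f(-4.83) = 0.01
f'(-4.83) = 0.00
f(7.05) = 0.02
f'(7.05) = -0.01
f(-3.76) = 0.01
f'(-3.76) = 0.00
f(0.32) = 0.14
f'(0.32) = 0.14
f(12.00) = 0.01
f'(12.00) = 0.00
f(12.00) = 0.01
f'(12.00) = 0.00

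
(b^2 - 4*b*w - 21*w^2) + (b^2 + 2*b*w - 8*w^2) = 2*b^2 - 2*b*w - 29*w^2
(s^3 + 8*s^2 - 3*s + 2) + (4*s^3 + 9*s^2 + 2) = 5*s^3 + 17*s^2 - 3*s + 4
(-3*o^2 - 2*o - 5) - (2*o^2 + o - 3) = -5*o^2 - 3*o - 2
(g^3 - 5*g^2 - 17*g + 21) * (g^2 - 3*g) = g^5 - 8*g^4 - 2*g^3 + 72*g^2 - 63*g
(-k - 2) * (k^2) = -k^3 - 2*k^2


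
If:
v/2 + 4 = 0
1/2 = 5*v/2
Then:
No Solution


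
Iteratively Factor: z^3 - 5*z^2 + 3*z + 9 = (z + 1)*(z^2 - 6*z + 9) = (z - 3)*(z + 1)*(z - 3)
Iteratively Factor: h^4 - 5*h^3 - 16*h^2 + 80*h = (h - 4)*(h^3 - h^2 - 20*h) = (h - 5)*(h - 4)*(h^2 + 4*h) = (h - 5)*(h - 4)*(h + 4)*(h)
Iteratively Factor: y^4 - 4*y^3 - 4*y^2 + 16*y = (y - 4)*(y^3 - 4*y) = y*(y - 4)*(y^2 - 4) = y*(y - 4)*(y + 2)*(y - 2)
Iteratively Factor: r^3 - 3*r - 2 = (r + 1)*(r^2 - r - 2) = (r - 2)*(r + 1)*(r + 1)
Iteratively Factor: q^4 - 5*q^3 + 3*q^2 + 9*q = (q - 3)*(q^3 - 2*q^2 - 3*q) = (q - 3)*(q + 1)*(q^2 - 3*q) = (q - 3)^2*(q + 1)*(q)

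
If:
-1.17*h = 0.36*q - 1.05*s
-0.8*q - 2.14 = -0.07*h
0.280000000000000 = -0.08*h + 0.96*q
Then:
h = 712.00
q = 59.62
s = 813.81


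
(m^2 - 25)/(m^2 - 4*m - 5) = (m + 5)/(m + 1)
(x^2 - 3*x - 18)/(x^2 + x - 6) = (x - 6)/(x - 2)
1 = 1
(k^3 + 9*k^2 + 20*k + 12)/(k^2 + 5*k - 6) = (k^2 + 3*k + 2)/(k - 1)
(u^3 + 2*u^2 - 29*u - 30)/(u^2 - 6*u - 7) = (u^2 + u - 30)/(u - 7)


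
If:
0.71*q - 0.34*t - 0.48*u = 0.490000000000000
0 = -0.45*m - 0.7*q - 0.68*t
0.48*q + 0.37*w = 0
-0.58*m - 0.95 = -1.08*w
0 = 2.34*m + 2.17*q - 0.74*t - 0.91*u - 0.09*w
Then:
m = -0.11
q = -0.63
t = 0.72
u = -2.47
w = 0.82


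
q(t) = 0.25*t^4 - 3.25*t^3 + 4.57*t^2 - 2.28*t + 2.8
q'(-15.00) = -5708.13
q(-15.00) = 24690.25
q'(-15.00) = -5708.13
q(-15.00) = 24690.25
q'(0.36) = -0.21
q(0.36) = 2.42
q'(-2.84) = -129.78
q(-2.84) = 136.84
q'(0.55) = -0.04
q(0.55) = 2.41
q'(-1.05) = -23.78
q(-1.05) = 14.30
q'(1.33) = -5.02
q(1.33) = 0.99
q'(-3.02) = -146.35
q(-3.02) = 161.68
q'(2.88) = -32.94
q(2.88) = -26.30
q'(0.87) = -1.05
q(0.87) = 2.28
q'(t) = 1.0*t^3 - 9.75*t^2 + 9.14*t - 2.28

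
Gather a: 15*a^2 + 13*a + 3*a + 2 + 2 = 15*a^2 + 16*a + 4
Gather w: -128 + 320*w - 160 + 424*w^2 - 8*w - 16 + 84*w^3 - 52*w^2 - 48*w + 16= 84*w^3 + 372*w^2 + 264*w - 288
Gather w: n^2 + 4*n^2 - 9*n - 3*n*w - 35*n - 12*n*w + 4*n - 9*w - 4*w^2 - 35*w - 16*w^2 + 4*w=5*n^2 - 40*n - 20*w^2 + w*(-15*n - 40)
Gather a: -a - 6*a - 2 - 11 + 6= -7*a - 7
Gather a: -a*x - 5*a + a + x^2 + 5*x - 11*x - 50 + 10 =a*(-x - 4) + x^2 - 6*x - 40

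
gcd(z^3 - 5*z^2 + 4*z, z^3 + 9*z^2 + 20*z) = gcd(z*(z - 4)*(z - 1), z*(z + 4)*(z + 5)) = z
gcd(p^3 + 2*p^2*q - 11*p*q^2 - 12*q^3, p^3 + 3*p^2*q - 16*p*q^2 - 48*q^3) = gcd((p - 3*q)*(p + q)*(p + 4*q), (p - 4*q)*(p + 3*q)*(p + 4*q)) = p + 4*q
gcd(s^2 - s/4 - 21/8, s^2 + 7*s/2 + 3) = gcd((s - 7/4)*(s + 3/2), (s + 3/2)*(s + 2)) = s + 3/2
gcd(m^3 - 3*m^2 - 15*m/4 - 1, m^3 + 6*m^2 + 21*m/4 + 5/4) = m^2 + m + 1/4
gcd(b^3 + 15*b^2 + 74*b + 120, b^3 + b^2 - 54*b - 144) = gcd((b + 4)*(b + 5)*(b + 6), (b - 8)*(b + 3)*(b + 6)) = b + 6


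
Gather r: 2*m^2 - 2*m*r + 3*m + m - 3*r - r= 2*m^2 + 4*m + r*(-2*m - 4)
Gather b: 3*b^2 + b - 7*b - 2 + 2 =3*b^2 - 6*b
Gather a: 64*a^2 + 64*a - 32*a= 64*a^2 + 32*a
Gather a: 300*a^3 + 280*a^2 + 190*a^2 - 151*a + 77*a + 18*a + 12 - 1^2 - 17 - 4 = 300*a^3 + 470*a^2 - 56*a - 10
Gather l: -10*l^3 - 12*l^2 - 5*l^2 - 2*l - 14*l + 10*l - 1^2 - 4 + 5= -10*l^3 - 17*l^2 - 6*l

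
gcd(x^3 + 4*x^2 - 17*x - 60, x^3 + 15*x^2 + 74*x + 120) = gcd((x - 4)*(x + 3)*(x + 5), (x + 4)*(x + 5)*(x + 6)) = x + 5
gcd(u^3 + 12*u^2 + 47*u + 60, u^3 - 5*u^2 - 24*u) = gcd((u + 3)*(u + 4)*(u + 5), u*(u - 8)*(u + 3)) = u + 3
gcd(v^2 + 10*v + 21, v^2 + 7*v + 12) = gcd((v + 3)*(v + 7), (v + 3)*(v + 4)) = v + 3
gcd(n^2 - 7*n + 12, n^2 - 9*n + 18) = n - 3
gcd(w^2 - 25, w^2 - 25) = w^2 - 25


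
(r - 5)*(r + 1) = r^2 - 4*r - 5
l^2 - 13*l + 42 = (l - 7)*(l - 6)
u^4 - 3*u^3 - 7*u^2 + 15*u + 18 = (u - 3)^2*(u + 1)*(u + 2)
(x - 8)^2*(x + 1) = x^3 - 15*x^2 + 48*x + 64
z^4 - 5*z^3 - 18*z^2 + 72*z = z*(z - 6)*(z - 3)*(z + 4)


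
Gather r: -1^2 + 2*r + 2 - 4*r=1 - 2*r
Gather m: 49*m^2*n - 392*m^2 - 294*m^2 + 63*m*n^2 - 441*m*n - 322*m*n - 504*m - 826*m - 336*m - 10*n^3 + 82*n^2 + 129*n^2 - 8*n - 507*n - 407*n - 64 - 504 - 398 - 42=m^2*(49*n - 686) + m*(63*n^2 - 763*n - 1666) - 10*n^3 + 211*n^2 - 922*n - 1008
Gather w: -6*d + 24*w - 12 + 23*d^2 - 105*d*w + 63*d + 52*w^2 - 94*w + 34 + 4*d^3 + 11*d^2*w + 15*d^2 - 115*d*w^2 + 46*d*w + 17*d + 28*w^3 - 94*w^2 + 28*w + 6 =4*d^3 + 38*d^2 + 74*d + 28*w^3 + w^2*(-115*d - 42) + w*(11*d^2 - 59*d - 42) + 28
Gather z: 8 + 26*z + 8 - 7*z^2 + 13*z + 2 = -7*z^2 + 39*z + 18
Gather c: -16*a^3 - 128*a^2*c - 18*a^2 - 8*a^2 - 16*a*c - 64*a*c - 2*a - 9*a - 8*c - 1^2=-16*a^3 - 26*a^2 - 11*a + c*(-128*a^2 - 80*a - 8) - 1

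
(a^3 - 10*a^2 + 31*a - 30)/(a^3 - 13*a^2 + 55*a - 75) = (a - 2)/(a - 5)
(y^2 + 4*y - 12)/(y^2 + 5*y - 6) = (y - 2)/(y - 1)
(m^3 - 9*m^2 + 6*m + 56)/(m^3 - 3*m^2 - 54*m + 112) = (m^3 - 9*m^2 + 6*m + 56)/(m^3 - 3*m^2 - 54*m + 112)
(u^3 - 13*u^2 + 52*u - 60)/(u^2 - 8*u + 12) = u - 5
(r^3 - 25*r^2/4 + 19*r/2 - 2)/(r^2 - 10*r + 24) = (4*r^2 - 9*r + 2)/(4*(r - 6))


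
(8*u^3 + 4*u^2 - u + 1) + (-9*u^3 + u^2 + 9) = -u^3 + 5*u^2 - u + 10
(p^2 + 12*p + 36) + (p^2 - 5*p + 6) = 2*p^2 + 7*p + 42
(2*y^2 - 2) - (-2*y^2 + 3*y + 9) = 4*y^2 - 3*y - 11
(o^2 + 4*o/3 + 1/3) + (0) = o^2 + 4*o/3 + 1/3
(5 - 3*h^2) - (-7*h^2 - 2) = 4*h^2 + 7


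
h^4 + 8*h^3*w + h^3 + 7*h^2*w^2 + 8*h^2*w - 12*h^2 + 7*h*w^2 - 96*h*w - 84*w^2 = (h - 3)*(h + 4)*(h + w)*(h + 7*w)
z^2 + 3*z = z*(z + 3)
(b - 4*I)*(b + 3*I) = b^2 - I*b + 12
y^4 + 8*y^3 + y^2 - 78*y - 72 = (y - 3)*(y + 1)*(y + 4)*(y + 6)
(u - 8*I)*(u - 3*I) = u^2 - 11*I*u - 24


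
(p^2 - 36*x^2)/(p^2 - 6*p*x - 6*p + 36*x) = (p + 6*x)/(p - 6)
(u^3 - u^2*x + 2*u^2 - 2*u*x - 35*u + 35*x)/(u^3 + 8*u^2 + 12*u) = (u^3 - u^2*x + 2*u^2 - 2*u*x - 35*u + 35*x)/(u*(u^2 + 8*u + 12))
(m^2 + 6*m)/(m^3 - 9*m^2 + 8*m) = (m + 6)/(m^2 - 9*m + 8)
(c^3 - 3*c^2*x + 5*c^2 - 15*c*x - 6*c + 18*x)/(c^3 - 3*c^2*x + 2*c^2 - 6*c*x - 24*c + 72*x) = (c - 1)/(c - 4)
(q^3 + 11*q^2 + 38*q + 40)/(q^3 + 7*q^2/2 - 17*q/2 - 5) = 2*(q^2 + 6*q + 8)/(2*q^2 - 3*q - 2)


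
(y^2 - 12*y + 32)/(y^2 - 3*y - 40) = (y - 4)/(y + 5)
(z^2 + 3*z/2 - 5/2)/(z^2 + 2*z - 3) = (z + 5/2)/(z + 3)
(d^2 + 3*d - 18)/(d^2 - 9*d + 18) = (d + 6)/(d - 6)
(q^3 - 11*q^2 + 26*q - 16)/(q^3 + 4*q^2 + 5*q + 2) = (q^3 - 11*q^2 + 26*q - 16)/(q^3 + 4*q^2 + 5*q + 2)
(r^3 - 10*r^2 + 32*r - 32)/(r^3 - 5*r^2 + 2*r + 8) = (r - 4)/(r + 1)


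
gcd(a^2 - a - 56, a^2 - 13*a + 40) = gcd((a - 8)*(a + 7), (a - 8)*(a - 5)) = a - 8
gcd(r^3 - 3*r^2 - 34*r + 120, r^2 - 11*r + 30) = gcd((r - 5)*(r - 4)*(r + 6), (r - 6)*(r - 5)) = r - 5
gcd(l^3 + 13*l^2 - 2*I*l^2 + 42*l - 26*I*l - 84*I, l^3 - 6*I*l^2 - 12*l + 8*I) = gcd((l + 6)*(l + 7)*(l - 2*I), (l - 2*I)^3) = l - 2*I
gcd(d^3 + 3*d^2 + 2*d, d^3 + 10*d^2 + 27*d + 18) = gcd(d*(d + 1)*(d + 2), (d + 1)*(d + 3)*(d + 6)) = d + 1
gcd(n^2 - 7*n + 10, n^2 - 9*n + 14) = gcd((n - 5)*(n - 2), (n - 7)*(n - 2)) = n - 2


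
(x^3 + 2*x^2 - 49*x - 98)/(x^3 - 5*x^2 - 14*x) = (x + 7)/x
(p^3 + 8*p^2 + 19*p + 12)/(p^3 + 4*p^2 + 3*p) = (p + 4)/p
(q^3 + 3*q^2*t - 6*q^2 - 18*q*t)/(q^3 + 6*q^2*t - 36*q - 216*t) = q*(q + 3*t)/(q^2 + 6*q*t + 6*q + 36*t)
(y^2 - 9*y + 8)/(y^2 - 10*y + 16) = (y - 1)/(y - 2)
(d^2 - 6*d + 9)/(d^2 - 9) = (d - 3)/(d + 3)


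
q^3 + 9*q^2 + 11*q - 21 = (q - 1)*(q + 3)*(q + 7)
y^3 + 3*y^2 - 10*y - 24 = (y - 3)*(y + 2)*(y + 4)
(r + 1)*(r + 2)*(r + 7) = r^3 + 10*r^2 + 23*r + 14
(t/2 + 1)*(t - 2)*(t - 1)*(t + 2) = t^4/2 + t^3/2 - 3*t^2 - 2*t + 4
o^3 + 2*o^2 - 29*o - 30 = (o - 5)*(o + 1)*(o + 6)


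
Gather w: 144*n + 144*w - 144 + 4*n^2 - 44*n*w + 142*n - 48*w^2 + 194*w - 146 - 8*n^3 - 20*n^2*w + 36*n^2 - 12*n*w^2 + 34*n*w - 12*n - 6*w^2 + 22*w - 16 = -8*n^3 + 40*n^2 + 274*n + w^2*(-12*n - 54) + w*(-20*n^2 - 10*n + 360) - 306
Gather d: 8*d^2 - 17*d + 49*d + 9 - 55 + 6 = 8*d^2 + 32*d - 40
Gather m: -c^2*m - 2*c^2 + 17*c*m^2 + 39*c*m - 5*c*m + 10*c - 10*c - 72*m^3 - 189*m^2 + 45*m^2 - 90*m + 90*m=-2*c^2 - 72*m^3 + m^2*(17*c - 144) + m*(-c^2 + 34*c)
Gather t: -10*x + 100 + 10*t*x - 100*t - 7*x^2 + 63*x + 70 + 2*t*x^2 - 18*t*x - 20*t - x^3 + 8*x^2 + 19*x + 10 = t*(2*x^2 - 8*x - 120) - x^3 + x^2 + 72*x + 180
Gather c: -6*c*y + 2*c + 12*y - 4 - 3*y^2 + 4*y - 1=c*(2 - 6*y) - 3*y^2 + 16*y - 5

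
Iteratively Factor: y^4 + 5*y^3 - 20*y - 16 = (y - 2)*(y^3 + 7*y^2 + 14*y + 8) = (y - 2)*(y + 4)*(y^2 + 3*y + 2) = (y - 2)*(y + 2)*(y + 4)*(y + 1)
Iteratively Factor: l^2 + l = (l + 1)*(l)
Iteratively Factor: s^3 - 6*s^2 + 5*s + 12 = (s + 1)*(s^2 - 7*s + 12) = (s - 4)*(s + 1)*(s - 3)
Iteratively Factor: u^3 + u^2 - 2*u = (u)*(u^2 + u - 2) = u*(u - 1)*(u + 2)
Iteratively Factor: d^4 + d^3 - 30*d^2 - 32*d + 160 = (d - 2)*(d^3 + 3*d^2 - 24*d - 80) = (d - 5)*(d - 2)*(d^2 + 8*d + 16) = (d - 5)*(d - 2)*(d + 4)*(d + 4)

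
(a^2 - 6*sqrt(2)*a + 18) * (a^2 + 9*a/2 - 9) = a^4 - 6*sqrt(2)*a^3 + 9*a^3/2 - 27*sqrt(2)*a^2 + 9*a^2 + 54*sqrt(2)*a + 81*a - 162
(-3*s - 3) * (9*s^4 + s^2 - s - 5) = -27*s^5 - 27*s^4 - 3*s^3 + 18*s + 15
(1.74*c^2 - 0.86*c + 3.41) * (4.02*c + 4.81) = 6.9948*c^3 + 4.9122*c^2 + 9.5716*c + 16.4021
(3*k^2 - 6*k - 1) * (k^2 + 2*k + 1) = 3*k^4 - 10*k^2 - 8*k - 1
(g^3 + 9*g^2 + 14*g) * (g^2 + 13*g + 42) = g^5 + 22*g^4 + 173*g^3 + 560*g^2 + 588*g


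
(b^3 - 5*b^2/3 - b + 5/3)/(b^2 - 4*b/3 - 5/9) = 3*(b^2 - 1)/(3*b + 1)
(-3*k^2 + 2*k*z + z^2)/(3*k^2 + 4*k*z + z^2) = (-k + z)/(k + z)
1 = 1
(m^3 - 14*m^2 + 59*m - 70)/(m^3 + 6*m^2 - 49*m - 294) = (m^2 - 7*m + 10)/(m^2 + 13*m + 42)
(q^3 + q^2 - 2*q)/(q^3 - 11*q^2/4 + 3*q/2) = 4*(q^2 + q - 2)/(4*q^2 - 11*q + 6)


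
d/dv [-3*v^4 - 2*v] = -12*v^3 - 2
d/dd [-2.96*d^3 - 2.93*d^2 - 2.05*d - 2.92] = -8.88*d^2 - 5.86*d - 2.05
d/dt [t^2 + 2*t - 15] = 2*t + 2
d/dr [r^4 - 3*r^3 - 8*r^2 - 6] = r*(4*r^2 - 9*r - 16)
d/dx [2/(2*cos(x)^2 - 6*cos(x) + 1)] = 4*(2*cos(x) - 3)*sin(x)/(-6*cos(x) + cos(2*x) + 2)^2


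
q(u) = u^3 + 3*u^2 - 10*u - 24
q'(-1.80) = -11.08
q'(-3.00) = -1.00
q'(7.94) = 226.77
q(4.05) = 51.14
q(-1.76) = -2.56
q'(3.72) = 53.84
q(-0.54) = -17.88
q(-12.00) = -1200.00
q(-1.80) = -2.11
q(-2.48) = 4.00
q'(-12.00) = 350.00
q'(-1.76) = -11.27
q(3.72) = 31.79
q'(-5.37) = 44.29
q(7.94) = 586.30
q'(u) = 3*u^2 + 6*u - 10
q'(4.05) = 63.51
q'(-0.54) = -12.37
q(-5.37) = -38.64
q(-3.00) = 6.00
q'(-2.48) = -6.43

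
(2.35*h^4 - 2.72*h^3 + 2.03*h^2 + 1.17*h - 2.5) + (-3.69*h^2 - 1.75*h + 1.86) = 2.35*h^4 - 2.72*h^3 - 1.66*h^2 - 0.58*h - 0.64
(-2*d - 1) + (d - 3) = -d - 4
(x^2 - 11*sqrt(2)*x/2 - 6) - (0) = x^2 - 11*sqrt(2)*x/2 - 6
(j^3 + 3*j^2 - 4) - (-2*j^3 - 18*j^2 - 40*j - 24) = 3*j^3 + 21*j^2 + 40*j + 20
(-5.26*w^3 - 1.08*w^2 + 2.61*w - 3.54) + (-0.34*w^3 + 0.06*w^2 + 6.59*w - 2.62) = -5.6*w^3 - 1.02*w^2 + 9.2*w - 6.16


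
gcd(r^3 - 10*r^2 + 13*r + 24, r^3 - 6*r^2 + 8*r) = 1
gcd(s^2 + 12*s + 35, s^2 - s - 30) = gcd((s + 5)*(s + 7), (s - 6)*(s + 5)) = s + 5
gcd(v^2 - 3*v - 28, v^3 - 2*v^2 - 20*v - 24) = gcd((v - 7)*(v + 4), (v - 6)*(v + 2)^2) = 1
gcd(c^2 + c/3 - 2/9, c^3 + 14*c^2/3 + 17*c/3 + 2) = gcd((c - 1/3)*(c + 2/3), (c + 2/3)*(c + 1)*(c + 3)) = c + 2/3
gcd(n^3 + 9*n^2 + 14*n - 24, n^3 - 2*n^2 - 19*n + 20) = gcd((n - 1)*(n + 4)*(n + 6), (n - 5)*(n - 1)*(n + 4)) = n^2 + 3*n - 4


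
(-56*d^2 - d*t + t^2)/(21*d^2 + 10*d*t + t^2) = (-8*d + t)/(3*d + t)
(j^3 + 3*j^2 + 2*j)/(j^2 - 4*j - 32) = j*(j^2 + 3*j + 2)/(j^2 - 4*j - 32)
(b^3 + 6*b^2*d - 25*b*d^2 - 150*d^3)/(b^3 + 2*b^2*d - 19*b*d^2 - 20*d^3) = (b^2 + b*d - 30*d^2)/(b^2 - 3*b*d - 4*d^2)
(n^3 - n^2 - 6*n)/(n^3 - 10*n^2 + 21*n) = (n + 2)/(n - 7)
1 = 1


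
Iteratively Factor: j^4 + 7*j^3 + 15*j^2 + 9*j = (j + 3)*(j^3 + 4*j^2 + 3*j) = (j + 1)*(j + 3)*(j^2 + 3*j) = (j + 1)*(j + 3)^2*(j)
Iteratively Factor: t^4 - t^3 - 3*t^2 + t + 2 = (t - 2)*(t^3 + t^2 - t - 1) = (t - 2)*(t + 1)*(t^2 - 1) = (t - 2)*(t + 1)^2*(t - 1)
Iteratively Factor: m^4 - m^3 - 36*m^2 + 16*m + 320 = (m + 4)*(m^3 - 5*m^2 - 16*m + 80) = (m - 4)*(m + 4)*(m^2 - m - 20) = (m - 5)*(m - 4)*(m + 4)*(m + 4)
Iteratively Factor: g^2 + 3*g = (g + 3)*(g)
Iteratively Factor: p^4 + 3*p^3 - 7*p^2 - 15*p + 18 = (p + 3)*(p^3 - 7*p + 6) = (p - 1)*(p + 3)*(p^2 + p - 6) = (p - 1)*(p + 3)^2*(p - 2)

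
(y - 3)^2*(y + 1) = y^3 - 5*y^2 + 3*y + 9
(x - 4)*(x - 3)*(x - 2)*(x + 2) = x^4 - 7*x^3 + 8*x^2 + 28*x - 48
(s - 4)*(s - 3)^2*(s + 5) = s^4 - 5*s^3 - 17*s^2 + 129*s - 180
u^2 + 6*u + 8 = (u + 2)*(u + 4)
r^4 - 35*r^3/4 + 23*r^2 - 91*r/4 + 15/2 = (r - 5)*(r - 2)*(r - 1)*(r - 3/4)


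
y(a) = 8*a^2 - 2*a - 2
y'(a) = 16*a - 2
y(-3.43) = 98.98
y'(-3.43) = -56.88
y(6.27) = 299.96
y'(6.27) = 98.32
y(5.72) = 248.31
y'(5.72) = 89.52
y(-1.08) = 9.49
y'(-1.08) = -19.28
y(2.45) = 41.12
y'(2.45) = 37.20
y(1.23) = 7.64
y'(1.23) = 17.68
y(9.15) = 649.48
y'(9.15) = 144.40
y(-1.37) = 15.76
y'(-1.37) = -23.92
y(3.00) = 64.00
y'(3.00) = 46.00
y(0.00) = -2.00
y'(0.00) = -2.00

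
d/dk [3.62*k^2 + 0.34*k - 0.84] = 7.24*k + 0.34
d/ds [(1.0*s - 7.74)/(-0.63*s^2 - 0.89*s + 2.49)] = (0.63*s^2 - 9.7524*s - 4.3986)/(0.3969*s^4 + 1.1214*s^3 - 2.3453*s^2 - 4.4322*s + 6.2001)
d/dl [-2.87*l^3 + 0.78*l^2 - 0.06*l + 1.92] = -8.61*l^2 + 1.56*l - 0.06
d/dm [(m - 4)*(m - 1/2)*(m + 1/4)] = 3*m^2 - 17*m/2 + 7/8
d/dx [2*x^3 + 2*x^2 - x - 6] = 6*x^2 + 4*x - 1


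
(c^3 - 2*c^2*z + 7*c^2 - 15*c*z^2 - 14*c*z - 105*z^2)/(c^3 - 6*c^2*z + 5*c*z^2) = (-c^2 - 3*c*z - 7*c - 21*z)/(c*(-c + z))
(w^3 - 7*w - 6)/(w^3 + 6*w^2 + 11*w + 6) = (w - 3)/(w + 3)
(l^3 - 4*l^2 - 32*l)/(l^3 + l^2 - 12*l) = (l - 8)/(l - 3)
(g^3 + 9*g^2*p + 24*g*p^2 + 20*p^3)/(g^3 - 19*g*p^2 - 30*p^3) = (-g^2 - 7*g*p - 10*p^2)/(-g^2 + 2*g*p + 15*p^2)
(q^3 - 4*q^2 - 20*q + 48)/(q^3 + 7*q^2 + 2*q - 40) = (q - 6)/(q + 5)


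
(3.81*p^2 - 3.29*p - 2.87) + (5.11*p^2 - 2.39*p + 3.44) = 8.92*p^2 - 5.68*p + 0.57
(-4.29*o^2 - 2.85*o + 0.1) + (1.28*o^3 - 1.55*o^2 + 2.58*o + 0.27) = 1.28*o^3 - 5.84*o^2 - 0.27*o + 0.37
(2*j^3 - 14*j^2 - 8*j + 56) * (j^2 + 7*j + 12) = 2*j^5 - 82*j^3 - 168*j^2 + 296*j + 672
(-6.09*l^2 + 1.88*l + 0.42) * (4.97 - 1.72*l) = 10.4748*l^3 - 33.5009*l^2 + 8.6212*l + 2.0874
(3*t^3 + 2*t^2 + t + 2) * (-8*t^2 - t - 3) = -24*t^5 - 19*t^4 - 19*t^3 - 23*t^2 - 5*t - 6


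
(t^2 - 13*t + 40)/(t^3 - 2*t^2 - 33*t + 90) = (t - 8)/(t^2 + 3*t - 18)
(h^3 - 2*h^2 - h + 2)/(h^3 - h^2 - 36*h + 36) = (h^2 - h - 2)/(h^2 - 36)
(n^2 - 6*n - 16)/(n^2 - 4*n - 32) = (n + 2)/(n + 4)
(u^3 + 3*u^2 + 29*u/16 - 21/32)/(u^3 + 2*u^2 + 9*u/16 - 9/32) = (4*u + 7)/(4*u + 3)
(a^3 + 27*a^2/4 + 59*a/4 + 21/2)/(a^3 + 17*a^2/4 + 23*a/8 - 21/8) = 2*(a + 2)/(2*a - 1)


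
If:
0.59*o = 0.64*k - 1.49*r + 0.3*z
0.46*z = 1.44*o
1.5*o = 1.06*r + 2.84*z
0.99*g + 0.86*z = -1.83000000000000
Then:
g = -0.868686868686869*z - 1.84848484848485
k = -5.3594650812369*z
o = 0.319444444444444*z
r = -2.22720125786164*z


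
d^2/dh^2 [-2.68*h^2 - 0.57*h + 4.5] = -5.36000000000000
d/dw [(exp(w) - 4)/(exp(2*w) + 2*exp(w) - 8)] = (8 - exp(w))*exp(2*w)/(exp(4*w) + 4*exp(3*w) - 12*exp(2*w) - 32*exp(w) + 64)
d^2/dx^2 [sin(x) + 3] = -sin(x)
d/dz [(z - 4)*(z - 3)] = 2*z - 7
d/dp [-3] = 0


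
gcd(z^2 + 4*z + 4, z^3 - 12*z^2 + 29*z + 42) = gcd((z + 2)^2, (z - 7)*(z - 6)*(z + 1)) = 1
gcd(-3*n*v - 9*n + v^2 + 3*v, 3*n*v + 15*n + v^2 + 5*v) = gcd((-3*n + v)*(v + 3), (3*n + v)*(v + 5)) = 1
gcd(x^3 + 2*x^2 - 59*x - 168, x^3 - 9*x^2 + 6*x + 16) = x - 8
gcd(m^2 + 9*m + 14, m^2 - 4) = m + 2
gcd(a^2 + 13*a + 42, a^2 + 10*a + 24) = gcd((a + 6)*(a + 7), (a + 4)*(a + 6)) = a + 6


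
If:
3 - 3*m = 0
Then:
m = 1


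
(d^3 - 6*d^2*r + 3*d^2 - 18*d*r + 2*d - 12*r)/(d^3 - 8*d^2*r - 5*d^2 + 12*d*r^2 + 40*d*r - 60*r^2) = (-d^2 - 3*d - 2)/(-d^2 + 2*d*r + 5*d - 10*r)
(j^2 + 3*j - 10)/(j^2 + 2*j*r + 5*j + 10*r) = (j - 2)/(j + 2*r)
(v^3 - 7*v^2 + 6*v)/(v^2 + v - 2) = v*(v - 6)/(v + 2)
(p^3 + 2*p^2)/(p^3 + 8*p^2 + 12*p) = p/(p + 6)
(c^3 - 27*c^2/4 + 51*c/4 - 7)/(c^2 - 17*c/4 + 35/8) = 2*(c^2 - 5*c + 4)/(2*c - 5)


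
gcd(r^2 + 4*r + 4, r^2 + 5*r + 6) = r + 2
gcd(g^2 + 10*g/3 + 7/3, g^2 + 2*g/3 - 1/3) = g + 1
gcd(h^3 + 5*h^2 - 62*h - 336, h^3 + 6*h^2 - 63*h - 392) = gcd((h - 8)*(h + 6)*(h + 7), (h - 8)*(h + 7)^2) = h^2 - h - 56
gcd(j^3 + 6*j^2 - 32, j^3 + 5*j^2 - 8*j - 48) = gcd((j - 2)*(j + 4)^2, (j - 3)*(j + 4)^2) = j^2 + 8*j + 16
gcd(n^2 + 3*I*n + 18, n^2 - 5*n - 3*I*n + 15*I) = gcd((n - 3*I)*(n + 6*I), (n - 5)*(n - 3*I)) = n - 3*I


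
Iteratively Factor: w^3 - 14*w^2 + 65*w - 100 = (w - 5)*(w^2 - 9*w + 20) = (w - 5)^2*(w - 4)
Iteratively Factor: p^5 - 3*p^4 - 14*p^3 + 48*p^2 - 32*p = (p - 4)*(p^4 + p^3 - 10*p^2 + 8*p) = (p - 4)*(p + 4)*(p^3 - 3*p^2 + 2*p) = (p - 4)*(p - 2)*(p + 4)*(p^2 - p) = (p - 4)*(p - 2)*(p - 1)*(p + 4)*(p)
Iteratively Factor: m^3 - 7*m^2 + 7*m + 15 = (m - 3)*(m^2 - 4*m - 5) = (m - 5)*(m - 3)*(m + 1)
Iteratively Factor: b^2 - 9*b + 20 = (b - 4)*(b - 5)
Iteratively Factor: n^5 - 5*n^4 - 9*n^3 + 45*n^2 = (n - 3)*(n^4 - 2*n^3 - 15*n^2) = (n - 3)*(n + 3)*(n^3 - 5*n^2) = n*(n - 3)*(n + 3)*(n^2 - 5*n) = n*(n - 5)*(n - 3)*(n + 3)*(n)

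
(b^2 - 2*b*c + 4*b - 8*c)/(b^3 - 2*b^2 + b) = (b^2 - 2*b*c + 4*b - 8*c)/(b*(b^2 - 2*b + 1))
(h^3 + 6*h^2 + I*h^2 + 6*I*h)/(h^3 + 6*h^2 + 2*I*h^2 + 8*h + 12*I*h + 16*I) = h*(h^2 + h*(6 + I) + 6*I)/(h^3 + 2*h^2*(3 + I) + 4*h*(2 + 3*I) + 16*I)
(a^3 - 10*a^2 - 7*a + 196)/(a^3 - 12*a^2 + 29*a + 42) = (a^2 - 3*a - 28)/(a^2 - 5*a - 6)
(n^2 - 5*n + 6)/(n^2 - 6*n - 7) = (-n^2 + 5*n - 6)/(-n^2 + 6*n + 7)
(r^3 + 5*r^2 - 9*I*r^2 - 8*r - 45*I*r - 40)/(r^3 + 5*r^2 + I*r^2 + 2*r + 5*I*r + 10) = (r - 8*I)/(r + 2*I)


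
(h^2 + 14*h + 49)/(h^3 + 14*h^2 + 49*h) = 1/h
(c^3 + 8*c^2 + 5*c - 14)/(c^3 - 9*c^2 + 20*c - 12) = (c^2 + 9*c + 14)/(c^2 - 8*c + 12)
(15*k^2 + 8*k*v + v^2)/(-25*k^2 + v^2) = (3*k + v)/(-5*k + v)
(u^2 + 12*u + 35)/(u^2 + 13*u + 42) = (u + 5)/(u + 6)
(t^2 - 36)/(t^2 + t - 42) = (t + 6)/(t + 7)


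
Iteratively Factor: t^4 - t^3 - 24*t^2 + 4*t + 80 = (t - 2)*(t^3 + t^2 - 22*t - 40) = (t - 5)*(t - 2)*(t^2 + 6*t + 8) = (t - 5)*(t - 2)*(t + 2)*(t + 4)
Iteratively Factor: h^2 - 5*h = (h)*(h - 5)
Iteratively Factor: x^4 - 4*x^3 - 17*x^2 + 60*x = (x + 4)*(x^3 - 8*x^2 + 15*x) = x*(x + 4)*(x^2 - 8*x + 15) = x*(x - 5)*(x + 4)*(x - 3)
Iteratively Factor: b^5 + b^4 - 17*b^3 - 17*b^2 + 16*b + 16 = (b + 1)*(b^4 - 17*b^2 + 16) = (b - 4)*(b + 1)*(b^3 + 4*b^2 - b - 4) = (b - 4)*(b + 1)^2*(b^2 + 3*b - 4) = (b - 4)*(b - 1)*(b + 1)^2*(b + 4)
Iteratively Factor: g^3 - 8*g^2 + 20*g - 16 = (g - 4)*(g^2 - 4*g + 4) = (g - 4)*(g - 2)*(g - 2)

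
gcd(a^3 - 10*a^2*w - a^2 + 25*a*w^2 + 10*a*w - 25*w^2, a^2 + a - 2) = a - 1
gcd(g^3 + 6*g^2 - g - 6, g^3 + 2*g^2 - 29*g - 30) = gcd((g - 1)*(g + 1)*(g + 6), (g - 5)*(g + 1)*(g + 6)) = g^2 + 7*g + 6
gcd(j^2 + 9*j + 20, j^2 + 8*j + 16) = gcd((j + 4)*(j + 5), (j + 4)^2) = j + 4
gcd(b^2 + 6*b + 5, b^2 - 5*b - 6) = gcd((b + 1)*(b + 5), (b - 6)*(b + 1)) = b + 1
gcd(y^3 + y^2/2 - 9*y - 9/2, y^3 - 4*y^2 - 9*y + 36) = y^2 - 9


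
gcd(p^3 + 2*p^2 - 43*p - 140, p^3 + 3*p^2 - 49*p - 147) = p - 7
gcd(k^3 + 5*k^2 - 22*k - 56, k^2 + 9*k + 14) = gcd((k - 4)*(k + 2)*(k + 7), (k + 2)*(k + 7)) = k^2 + 9*k + 14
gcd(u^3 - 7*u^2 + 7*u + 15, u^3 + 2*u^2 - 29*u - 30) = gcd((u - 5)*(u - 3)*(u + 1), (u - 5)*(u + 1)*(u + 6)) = u^2 - 4*u - 5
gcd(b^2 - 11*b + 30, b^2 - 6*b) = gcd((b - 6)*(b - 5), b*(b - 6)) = b - 6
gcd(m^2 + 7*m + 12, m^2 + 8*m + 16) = m + 4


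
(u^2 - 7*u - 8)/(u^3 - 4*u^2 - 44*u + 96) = (u + 1)/(u^2 + 4*u - 12)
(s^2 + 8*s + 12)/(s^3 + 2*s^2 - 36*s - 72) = 1/(s - 6)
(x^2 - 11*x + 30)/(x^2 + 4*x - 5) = (x^2 - 11*x + 30)/(x^2 + 4*x - 5)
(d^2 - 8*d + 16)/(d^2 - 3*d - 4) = (d - 4)/(d + 1)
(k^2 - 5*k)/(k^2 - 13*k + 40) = k/(k - 8)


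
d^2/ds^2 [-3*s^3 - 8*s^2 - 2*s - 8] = -18*s - 16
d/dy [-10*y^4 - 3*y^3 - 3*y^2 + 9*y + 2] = -40*y^3 - 9*y^2 - 6*y + 9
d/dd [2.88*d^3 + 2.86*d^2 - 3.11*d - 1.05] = 8.64*d^2 + 5.72*d - 3.11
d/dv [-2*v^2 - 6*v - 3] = -4*v - 6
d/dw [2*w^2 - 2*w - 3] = 4*w - 2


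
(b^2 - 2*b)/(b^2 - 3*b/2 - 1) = 2*b/(2*b + 1)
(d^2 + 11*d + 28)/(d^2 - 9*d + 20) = (d^2 + 11*d + 28)/(d^2 - 9*d + 20)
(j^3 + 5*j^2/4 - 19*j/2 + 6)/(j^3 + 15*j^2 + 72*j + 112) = (4*j^2 - 11*j + 6)/(4*(j^2 + 11*j + 28))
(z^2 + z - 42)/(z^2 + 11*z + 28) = (z - 6)/(z + 4)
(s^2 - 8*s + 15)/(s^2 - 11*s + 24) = (s - 5)/(s - 8)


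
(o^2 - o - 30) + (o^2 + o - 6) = 2*o^2 - 36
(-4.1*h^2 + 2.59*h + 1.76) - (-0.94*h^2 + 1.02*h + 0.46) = -3.16*h^2 + 1.57*h + 1.3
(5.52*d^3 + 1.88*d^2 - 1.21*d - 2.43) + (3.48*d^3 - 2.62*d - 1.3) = 9.0*d^3 + 1.88*d^2 - 3.83*d - 3.73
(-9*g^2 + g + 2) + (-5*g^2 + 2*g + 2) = -14*g^2 + 3*g + 4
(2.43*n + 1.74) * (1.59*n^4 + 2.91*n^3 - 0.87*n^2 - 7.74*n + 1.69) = 3.8637*n^5 + 9.8379*n^4 + 2.9493*n^3 - 20.322*n^2 - 9.3609*n + 2.9406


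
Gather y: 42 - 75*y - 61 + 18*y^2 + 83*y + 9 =18*y^2 + 8*y - 10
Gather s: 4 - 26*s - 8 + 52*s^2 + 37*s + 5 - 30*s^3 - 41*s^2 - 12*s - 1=-30*s^3 + 11*s^2 - s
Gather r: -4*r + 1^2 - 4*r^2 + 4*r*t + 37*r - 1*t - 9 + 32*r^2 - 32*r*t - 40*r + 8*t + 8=28*r^2 + r*(-28*t - 7) + 7*t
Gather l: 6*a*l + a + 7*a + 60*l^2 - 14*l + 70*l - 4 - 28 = 8*a + 60*l^2 + l*(6*a + 56) - 32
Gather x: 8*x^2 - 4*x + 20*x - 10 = 8*x^2 + 16*x - 10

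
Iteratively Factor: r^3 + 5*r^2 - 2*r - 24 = (r + 3)*(r^2 + 2*r - 8) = (r - 2)*(r + 3)*(r + 4)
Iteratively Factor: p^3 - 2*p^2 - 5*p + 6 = (p + 2)*(p^2 - 4*p + 3) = (p - 1)*(p + 2)*(p - 3)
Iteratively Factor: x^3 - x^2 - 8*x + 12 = (x - 2)*(x^2 + x - 6) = (x - 2)*(x + 3)*(x - 2)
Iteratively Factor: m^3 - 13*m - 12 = (m + 1)*(m^2 - m - 12) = (m - 4)*(m + 1)*(m + 3)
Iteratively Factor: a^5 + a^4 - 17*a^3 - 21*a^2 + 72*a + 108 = (a + 2)*(a^4 - a^3 - 15*a^2 + 9*a + 54) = (a + 2)^2*(a^3 - 3*a^2 - 9*a + 27) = (a - 3)*(a + 2)^2*(a^2 - 9) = (a - 3)^2*(a + 2)^2*(a + 3)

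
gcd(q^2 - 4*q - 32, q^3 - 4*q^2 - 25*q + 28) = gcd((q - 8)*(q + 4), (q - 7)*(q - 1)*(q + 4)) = q + 4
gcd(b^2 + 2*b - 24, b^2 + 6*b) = b + 6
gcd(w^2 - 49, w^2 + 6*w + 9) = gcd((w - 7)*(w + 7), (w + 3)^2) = 1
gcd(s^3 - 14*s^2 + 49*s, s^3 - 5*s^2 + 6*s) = s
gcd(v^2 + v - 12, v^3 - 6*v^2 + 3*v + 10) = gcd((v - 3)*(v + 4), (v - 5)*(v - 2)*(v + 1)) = 1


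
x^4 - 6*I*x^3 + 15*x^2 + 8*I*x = x*(x - 8*I)*(x + I)^2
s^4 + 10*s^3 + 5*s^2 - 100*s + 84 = (s - 2)*(s - 1)*(s + 6)*(s + 7)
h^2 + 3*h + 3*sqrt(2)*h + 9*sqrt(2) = (h + 3)*(h + 3*sqrt(2))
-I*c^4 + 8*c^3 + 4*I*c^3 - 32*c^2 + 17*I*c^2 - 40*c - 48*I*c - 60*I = (c - 5)*(c + 2*I)*(c + 6*I)*(-I*c - I)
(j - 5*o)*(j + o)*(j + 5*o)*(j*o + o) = j^4*o + j^3*o^2 + j^3*o - 25*j^2*o^3 + j^2*o^2 - 25*j*o^4 - 25*j*o^3 - 25*o^4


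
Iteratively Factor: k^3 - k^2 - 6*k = (k + 2)*(k^2 - 3*k) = (k - 3)*(k + 2)*(k)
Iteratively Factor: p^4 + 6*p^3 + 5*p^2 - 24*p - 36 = (p + 3)*(p^3 + 3*p^2 - 4*p - 12) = (p - 2)*(p + 3)*(p^2 + 5*p + 6) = (p - 2)*(p + 2)*(p + 3)*(p + 3)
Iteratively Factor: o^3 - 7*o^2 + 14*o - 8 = (o - 1)*(o^2 - 6*o + 8) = (o - 2)*(o - 1)*(o - 4)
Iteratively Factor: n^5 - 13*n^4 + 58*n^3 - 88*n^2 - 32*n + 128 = (n - 2)*(n^4 - 11*n^3 + 36*n^2 - 16*n - 64) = (n - 4)*(n - 2)*(n^3 - 7*n^2 + 8*n + 16) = (n - 4)*(n - 2)*(n + 1)*(n^2 - 8*n + 16) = (n - 4)^2*(n - 2)*(n + 1)*(n - 4)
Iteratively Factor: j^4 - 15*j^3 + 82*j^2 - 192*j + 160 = (j - 4)*(j^3 - 11*j^2 + 38*j - 40) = (j - 4)^2*(j^2 - 7*j + 10) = (j - 5)*(j - 4)^2*(j - 2)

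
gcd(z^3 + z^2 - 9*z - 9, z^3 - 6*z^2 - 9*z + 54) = z^2 - 9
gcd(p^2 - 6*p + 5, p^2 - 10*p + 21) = 1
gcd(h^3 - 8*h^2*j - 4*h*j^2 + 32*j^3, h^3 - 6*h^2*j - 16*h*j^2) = h^2 - 6*h*j - 16*j^2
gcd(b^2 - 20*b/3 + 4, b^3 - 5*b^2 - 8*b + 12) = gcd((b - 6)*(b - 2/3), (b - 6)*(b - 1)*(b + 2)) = b - 6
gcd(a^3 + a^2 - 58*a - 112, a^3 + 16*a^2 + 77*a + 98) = a^2 + 9*a + 14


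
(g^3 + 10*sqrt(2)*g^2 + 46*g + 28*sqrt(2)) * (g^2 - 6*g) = g^5 - 6*g^4 + 10*sqrt(2)*g^4 - 60*sqrt(2)*g^3 + 46*g^3 - 276*g^2 + 28*sqrt(2)*g^2 - 168*sqrt(2)*g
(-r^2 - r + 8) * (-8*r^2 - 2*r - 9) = 8*r^4 + 10*r^3 - 53*r^2 - 7*r - 72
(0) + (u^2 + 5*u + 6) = u^2 + 5*u + 6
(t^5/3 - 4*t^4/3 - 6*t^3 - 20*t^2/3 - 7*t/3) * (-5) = -5*t^5/3 + 20*t^4/3 + 30*t^3 + 100*t^2/3 + 35*t/3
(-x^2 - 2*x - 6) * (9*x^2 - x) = -9*x^4 - 17*x^3 - 52*x^2 + 6*x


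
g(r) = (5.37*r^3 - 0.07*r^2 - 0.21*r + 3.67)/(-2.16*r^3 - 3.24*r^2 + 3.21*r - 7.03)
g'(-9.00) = -0.09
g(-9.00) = -3.07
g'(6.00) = -0.06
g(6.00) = -2.03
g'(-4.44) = -1.08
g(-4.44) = -4.49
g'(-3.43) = -5.14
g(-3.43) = -6.87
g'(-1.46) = -2.99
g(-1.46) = 1.08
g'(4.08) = -0.11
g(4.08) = -1.88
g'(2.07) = -0.33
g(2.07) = -1.51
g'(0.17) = -0.20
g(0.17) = -0.56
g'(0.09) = -0.19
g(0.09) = -0.54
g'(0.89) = -0.69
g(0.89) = -0.87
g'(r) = (6.48*r^2 + 6.48*r - 3.21)*(5.37*r^3 - 0.07*r^2 - 0.21*r + 3.67)/(-2.16*r^3 - 3.24*r^2 + 3.21*r - 7.03)^2 + (16.11*r^2 - 0.14*r - 0.21)/(-2.16*r^3 - 3.24*r^2 + 3.21*r - 7.03)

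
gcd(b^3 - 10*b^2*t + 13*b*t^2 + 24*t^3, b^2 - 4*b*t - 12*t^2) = 1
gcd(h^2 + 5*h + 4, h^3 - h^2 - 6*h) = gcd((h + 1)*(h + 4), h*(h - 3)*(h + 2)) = 1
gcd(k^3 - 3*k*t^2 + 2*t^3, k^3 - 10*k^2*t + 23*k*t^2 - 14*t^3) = -k + t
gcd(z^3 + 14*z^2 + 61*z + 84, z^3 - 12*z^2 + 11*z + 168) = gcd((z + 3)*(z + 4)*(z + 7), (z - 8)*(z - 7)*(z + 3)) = z + 3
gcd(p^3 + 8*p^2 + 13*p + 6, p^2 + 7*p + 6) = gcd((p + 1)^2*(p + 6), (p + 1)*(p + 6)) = p^2 + 7*p + 6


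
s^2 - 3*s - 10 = (s - 5)*(s + 2)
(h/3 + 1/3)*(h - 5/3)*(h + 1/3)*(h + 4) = h^4/3 + 11*h^3/9 - 29*h^2/27 - 73*h/27 - 20/27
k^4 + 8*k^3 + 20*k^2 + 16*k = k*(k + 2)^2*(k + 4)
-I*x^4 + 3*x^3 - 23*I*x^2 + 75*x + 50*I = (x - 5*I)*(x + 2*I)*(x + 5*I)*(-I*x + 1)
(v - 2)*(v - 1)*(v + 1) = v^3 - 2*v^2 - v + 2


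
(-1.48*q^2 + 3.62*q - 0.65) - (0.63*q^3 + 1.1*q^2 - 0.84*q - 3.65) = -0.63*q^3 - 2.58*q^2 + 4.46*q + 3.0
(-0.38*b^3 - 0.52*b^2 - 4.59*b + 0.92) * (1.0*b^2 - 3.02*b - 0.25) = -0.38*b^5 + 0.6276*b^4 - 2.9246*b^3 + 14.9118*b^2 - 1.6309*b - 0.23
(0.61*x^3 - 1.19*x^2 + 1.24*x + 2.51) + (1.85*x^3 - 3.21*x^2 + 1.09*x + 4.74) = 2.46*x^3 - 4.4*x^2 + 2.33*x + 7.25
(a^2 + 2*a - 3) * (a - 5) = a^3 - 3*a^2 - 13*a + 15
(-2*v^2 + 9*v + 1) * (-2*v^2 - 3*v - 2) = 4*v^4 - 12*v^3 - 25*v^2 - 21*v - 2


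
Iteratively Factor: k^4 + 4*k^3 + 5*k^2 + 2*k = (k + 2)*(k^3 + 2*k^2 + k) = (k + 1)*(k + 2)*(k^2 + k) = k*(k + 1)*(k + 2)*(k + 1)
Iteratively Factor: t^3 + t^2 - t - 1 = (t + 1)*(t^2 - 1) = (t - 1)*(t + 1)*(t + 1)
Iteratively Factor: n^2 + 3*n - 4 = (n - 1)*(n + 4)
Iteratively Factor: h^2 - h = (h)*(h - 1)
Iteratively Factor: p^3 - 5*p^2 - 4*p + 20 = (p - 2)*(p^2 - 3*p - 10) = (p - 2)*(p + 2)*(p - 5)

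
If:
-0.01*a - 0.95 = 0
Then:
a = -95.00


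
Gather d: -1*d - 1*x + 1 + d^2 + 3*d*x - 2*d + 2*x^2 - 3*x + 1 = d^2 + d*(3*x - 3) + 2*x^2 - 4*x + 2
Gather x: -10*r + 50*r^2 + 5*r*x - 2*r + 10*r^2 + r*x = 60*r^2 + 6*r*x - 12*r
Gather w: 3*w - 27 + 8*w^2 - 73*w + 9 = 8*w^2 - 70*w - 18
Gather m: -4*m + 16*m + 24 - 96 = 12*m - 72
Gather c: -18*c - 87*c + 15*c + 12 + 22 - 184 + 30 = -90*c - 120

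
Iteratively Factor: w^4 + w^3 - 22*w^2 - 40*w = (w - 5)*(w^3 + 6*w^2 + 8*w) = (w - 5)*(w + 4)*(w^2 + 2*w) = (w - 5)*(w + 2)*(w + 4)*(w)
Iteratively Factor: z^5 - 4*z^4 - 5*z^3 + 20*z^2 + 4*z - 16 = (z - 4)*(z^4 - 5*z^2 + 4) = (z - 4)*(z + 2)*(z^3 - 2*z^2 - z + 2) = (z - 4)*(z + 1)*(z + 2)*(z^2 - 3*z + 2) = (z - 4)*(z - 1)*(z + 1)*(z + 2)*(z - 2)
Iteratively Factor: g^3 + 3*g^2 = (g + 3)*(g^2) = g*(g + 3)*(g)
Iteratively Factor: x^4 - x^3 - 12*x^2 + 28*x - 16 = (x - 2)*(x^3 + x^2 - 10*x + 8) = (x - 2)*(x - 1)*(x^2 + 2*x - 8) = (x - 2)^2*(x - 1)*(x + 4)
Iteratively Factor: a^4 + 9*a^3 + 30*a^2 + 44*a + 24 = (a + 2)*(a^3 + 7*a^2 + 16*a + 12) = (a + 2)^2*(a^2 + 5*a + 6) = (a + 2)^3*(a + 3)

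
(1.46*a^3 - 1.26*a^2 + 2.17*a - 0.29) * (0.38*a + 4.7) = 0.5548*a^4 + 6.3832*a^3 - 5.0974*a^2 + 10.0888*a - 1.363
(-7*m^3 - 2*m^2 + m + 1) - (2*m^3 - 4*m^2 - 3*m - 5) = -9*m^3 + 2*m^2 + 4*m + 6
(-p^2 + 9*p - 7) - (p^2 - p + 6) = -2*p^2 + 10*p - 13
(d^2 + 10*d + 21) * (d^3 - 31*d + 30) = d^5 + 10*d^4 - 10*d^3 - 280*d^2 - 351*d + 630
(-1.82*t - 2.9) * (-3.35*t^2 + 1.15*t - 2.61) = 6.097*t^3 + 7.622*t^2 + 1.4152*t + 7.569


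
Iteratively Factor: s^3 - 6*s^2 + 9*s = (s - 3)*(s^2 - 3*s) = s*(s - 3)*(s - 3)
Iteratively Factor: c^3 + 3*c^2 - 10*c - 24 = (c - 3)*(c^2 + 6*c + 8) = (c - 3)*(c + 4)*(c + 2)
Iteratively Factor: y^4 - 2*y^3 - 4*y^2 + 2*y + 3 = (y + 1)*(y^3 - 3*y^2 - y + 3) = (y + 1)^2*(y^2 - 4*y + 3) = (y - 3)*(y + 1)^2*(y - 1)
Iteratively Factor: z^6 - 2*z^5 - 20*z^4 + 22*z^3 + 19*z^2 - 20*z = (z - 1)*(z^5 - z^4 - 21*z^3 + z^2 + 20*z) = (z - 1)*(z + 1)*(z^4 - 2*z^3 - 19*z^2 + 20*z) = z*(z - 1)*(z + 1)*(z^3 - 2*z^2 - 19*z + 20) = z*(z - 1)^2*(z + 1)*(z^2 - z - 20) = z*(z - 1)^2*(z + 1)*(z + 4)*(z - 5)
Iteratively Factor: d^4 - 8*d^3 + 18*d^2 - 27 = (d + 1)*(d^3 - 9*d^2 + 27*d - 27) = (d - 3)*(d + 1)*(d^2 - 6*d + 9) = (d - 3)^2*(d + 1)*(d - 3)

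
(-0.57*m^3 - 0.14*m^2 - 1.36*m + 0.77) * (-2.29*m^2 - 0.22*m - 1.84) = 1.3053*m^5 + 0.446*m^4 + 4.194*m^3 - 1.2065*m^2 + 2.333*m - 1.4168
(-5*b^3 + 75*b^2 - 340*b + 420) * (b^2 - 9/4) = -5*b^5 + 75*b^4 - 1315*b^3/4 + 1005*b^2/4 + 765*b - 945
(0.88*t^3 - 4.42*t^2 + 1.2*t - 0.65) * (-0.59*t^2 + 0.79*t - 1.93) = -0.5192*t^5 + 3.303*t^4 - 5.8982*t^3 + 9.8621*t^2 - 2.8295*t + 1.2545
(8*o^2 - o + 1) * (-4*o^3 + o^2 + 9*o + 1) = -32*o^5 + 12*o^4 + 67*o^3 + 8*o + 1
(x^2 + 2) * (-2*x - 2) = -2*x^3 - 2*x^2 - 4*x - 4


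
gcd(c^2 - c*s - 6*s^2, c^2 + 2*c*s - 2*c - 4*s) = c + 2*s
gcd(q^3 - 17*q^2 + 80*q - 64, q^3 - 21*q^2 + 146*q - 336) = q - 8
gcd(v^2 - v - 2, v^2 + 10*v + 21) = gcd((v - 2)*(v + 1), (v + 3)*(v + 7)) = 1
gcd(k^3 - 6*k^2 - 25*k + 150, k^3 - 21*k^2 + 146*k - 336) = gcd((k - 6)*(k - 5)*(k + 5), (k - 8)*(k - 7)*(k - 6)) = k - 6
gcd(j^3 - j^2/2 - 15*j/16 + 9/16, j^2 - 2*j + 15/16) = j - 3/4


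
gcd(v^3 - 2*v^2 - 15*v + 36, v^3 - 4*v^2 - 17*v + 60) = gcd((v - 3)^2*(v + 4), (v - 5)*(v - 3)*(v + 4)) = v^2 + v - 12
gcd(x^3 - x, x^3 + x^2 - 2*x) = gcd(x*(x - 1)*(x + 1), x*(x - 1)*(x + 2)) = x^2 - x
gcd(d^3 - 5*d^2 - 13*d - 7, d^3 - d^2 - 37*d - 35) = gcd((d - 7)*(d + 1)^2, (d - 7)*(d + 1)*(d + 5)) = d^2 - 6*d - 7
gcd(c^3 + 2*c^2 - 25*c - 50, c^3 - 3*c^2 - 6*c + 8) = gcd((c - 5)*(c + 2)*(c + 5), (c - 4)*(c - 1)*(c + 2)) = c + 2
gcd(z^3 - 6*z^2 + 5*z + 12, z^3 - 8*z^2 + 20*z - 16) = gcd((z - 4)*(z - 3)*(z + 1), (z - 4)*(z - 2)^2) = z - 4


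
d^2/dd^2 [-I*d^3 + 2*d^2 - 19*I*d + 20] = -6*I*d + 4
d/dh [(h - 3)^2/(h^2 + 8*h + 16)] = 14*(h - 3)/(h^3 + 12*h^2 + 48*h + 64)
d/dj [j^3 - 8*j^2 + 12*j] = 3*j^2 - 16*j + 12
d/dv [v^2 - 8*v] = 2*v - 8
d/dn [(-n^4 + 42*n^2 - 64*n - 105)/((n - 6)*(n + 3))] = (-2*n^5 + 9*n^4 + 72*n^3 - 62*n^2 - 1302*n + 837)/(n^4 - 6*n^3 - 27*n^2 + 108*n + 324)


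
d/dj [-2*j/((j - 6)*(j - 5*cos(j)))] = 2*(5*j^2*sin(j) + j^2 - 30*j*sin(j) - 30*cos(j))/((j - 6)^2*(j - 5*cos(j))^2)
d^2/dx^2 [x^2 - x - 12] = 2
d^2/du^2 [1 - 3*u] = 0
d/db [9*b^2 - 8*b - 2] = 18*b - 8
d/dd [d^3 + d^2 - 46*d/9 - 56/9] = 3*d^2 + 2*d - 46/9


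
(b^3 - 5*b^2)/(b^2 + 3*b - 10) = b^2*(b - 5)/(b^2 + 3*b - 10)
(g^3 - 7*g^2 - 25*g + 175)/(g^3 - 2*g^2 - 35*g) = (g - 5)/g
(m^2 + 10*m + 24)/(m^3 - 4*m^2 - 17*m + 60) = (m + 6)/(m^2 - 8*m + 15)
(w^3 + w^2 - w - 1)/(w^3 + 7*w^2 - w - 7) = (w + 1)/(w + 7)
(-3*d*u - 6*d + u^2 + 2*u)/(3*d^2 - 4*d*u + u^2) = (u + 2)/(-d + u)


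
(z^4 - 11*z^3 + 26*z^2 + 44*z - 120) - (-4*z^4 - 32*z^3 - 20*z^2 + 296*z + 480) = 5*z^4 + 21*z^3 + 46*z^2 - 252*z - 600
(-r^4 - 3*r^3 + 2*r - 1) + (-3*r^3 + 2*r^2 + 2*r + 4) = -r^4 - 6*r^3 + 2*r^2 + 4*r + 3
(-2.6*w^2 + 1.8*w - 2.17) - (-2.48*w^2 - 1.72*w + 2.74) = -0.12*w^2 + 3.52*w - 4.91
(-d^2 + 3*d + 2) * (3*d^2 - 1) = -3*d^4 + 9*d^3 + 7*d^2 - 3*d - 2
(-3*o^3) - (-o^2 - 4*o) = -3*o^3 + o^2 + 4*o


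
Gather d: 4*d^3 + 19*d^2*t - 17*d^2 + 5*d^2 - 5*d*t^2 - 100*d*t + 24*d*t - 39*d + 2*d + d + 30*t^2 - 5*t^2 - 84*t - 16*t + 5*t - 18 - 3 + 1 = 4*d^3 + d^2*(19*t - 12) + d*(-5*t^2 - 76*t - 36) + 25*t^2 - 95*t - 20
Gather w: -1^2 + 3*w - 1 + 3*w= 6*w - 2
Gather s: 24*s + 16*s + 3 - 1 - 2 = 40*s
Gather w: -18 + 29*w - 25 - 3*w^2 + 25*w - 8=-3*w^2 + 54*w - 51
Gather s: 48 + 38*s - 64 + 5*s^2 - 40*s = 5*s^2 - 2*s - 16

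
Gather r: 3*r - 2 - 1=3*r - 3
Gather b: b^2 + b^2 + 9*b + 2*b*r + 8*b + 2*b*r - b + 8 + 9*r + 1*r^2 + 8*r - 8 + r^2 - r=2*b^2 + b*(4*r + 16) + 2*r^2 + 16*r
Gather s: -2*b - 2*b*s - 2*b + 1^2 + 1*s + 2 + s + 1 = -4*b + s*(2 - 2*b) + 4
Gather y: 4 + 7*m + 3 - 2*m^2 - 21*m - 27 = -2*m^2 - 14*m - 20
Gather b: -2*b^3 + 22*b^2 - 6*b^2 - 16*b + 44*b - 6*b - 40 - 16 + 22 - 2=-2*b^3 + 16*b^2 + 22*b - 36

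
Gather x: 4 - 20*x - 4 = -20*x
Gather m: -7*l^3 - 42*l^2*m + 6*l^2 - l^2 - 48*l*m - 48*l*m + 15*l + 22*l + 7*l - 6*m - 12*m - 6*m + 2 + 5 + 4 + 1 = -7*l^3 + 5*l^2 + 44*l + m*(-42*l^2 - 96*l - 24) + 12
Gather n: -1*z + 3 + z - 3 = 0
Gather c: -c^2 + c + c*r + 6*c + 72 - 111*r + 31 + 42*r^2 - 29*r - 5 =-c^2 + c*(r + 7) + 42*r^2 - 140*r + 98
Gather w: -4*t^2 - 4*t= -4*t^2 - 4*t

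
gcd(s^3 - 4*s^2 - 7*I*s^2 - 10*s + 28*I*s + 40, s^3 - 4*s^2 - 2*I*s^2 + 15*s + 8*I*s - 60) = s^2 + s*(-4 - 5*I) + 20*I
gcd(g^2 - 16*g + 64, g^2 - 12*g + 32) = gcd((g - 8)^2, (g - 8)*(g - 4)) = g - 8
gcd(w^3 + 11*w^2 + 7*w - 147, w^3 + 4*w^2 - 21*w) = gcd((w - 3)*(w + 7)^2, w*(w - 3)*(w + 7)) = w^2 + 4*w - 21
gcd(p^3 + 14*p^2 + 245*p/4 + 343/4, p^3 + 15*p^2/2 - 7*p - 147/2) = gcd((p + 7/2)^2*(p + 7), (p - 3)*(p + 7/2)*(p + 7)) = p^2 + 21*p/2 + 49/2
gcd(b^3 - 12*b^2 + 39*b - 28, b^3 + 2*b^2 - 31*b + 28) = b^2 - 5*b + 4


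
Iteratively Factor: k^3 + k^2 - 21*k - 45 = (k - 5)*(k^2 + 6*k + 9) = (k - 5)*(k + 3)*(k + 3)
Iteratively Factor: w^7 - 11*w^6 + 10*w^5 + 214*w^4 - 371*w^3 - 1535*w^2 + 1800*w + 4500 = (w + 3)*(w^6 - 14*w^5 + 52*w^4 + 58*w^3 - 545*w^2 + 100*w + 1500) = (w - 3)*(w + 3)*(w^5 - 11*w^4 + 19*w^3 + 115*w^2 - 200*w - 500) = (w - 3)*(w + 2)*(w + 3)*(w^4 - 13*w^3 + 45*w^2 + 25*w - 250) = (w - 5)*(w - 3)*(w + 2)*(w + 3)*(w^3 - 8*w^2 + 5*w + 50) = (w - 5)^2*(w - 3)*(w + 2)*(w + 3)*(w^2 - 3*w - 10) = (w - 5)^3*(w - 3)*(w + 2)*(w + 3)*(w + 2)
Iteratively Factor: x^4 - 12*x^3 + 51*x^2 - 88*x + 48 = (x - 4)*(x^3 - 8*x^2 + 19*x - 12) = (x - 4)*(x - 1)*(x^2 - 7*x + 12) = (x - 4)*(x - 3)*(x - 1)*(x - 4)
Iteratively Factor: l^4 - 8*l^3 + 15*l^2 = (l - 3)*(l^3 - 5*l^2) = l*(l - 3)*(l^2 - 5*l) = l*(l - 5)*(l - 3)*(l)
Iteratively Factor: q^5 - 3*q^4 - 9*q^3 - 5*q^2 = (q + 1)*(q^4 - 4*q^3 - 5*q^2) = q*(q + 1)*(q^3 - 4*q^2 - 5*q) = q*(q + 1)^2*(q^2 - 5*q) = q^2*(q + 1)^2*(q - 5)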